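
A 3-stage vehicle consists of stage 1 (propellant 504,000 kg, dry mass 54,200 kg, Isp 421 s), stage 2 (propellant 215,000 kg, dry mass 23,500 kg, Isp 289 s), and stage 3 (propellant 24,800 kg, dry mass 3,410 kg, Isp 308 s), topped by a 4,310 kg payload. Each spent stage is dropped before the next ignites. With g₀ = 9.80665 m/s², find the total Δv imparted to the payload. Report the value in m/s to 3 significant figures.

Ignition mass of stage 1 = 504,000+54,200 + 215,000+23,500 + 24,800+3,410 + 4,310 = 829,220 kg.
Stage 1: m₀ = 829,220 kg, m_f = 829,220 − 504,000 = 325,220 kg; Δv = 421×9.80665×ln(2.55) = 4128.6×0.9360 ≈ 3864 m/s.
Stage 2: m₀ = 271,020 kg, m_f = 271,020 − 215,000 = 56,020 kg; Δv = 289×9.80665×ln(4.838) = 2834.1×1.5765 ≈ 4468 m/s.
Stage 3: m₀ = 32,520 kg, m_f = 32,520 − 24,800 = 7,720 kg; Δv = 308×9.80665×ln(4.212) = 3020.4×1.4380 ≈ 4344 m/s.
Total Δv = 3864 + 4468 + 4344 = 12676 m/s.

Δv ≈ 12700 m/s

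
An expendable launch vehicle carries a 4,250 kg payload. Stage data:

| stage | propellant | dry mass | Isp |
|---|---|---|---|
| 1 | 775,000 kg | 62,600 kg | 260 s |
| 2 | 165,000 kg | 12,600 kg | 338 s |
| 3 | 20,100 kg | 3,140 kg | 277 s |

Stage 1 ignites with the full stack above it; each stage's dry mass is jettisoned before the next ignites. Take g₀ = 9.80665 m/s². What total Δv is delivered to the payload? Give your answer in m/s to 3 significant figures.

Δv ≈ 12400 m/s

Ignition mass of stage 1 = 775,000+62,600 + 165,000+12,600 + 20,100+3,140 + 4,250 = 1,042,690 kg.
Stage 1: m₀ = 1,042,690 kg, m_f = 1,042,690 − 775,000 = 267,690 kg; Δv = 260×9.80665×ln(3.895) = 2549.7×1.3597 ≈ 3467 m/s.
Stage 2: m₀ = 205,090 kg, m_f = 205,090 − 165,000 = 40,090 kg; Δv = 338×9.80665×ln(5.116) = 3314.6×1.6323 ≈ 5411 m/s.
Stage 3: m₀ = 27,490 kg, m_f = 27,490 − 20,100 = 7,390 kg; Δv = 277×9.80665×ln(3.72) = 2716.4×1.3137 ≈ 3569 m/s.
Total Δv = 3467 + 5411 + 3569 = 12447 m/s.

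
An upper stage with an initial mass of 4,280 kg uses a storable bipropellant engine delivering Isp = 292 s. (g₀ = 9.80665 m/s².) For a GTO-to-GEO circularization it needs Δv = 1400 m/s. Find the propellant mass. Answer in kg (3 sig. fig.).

propellant mass ≈ 1660 kg

v_e = Isp · g₀ = 292 × 9.80665 = 2863.5 m/s.
Rocket equation: m₀/m_f = exp(Δv / v_e) = exp(1400 / 2863.5) = exp(0.4889) = 1.6305.
m_f = 4,280 / 1.6305 = 2,624.96 kg, so propellant = m₀ − m_f = 4,280 − 2,624.96 = 1,655.04 kg.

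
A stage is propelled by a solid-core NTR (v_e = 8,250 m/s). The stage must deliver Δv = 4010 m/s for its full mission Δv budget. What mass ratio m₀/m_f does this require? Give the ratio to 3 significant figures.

m₀/m_f = exp(Δv / v_e) = exp(4010 / 8250.0) = exp(0.4861) = 1.6259.

mass ratio ≈ 1.63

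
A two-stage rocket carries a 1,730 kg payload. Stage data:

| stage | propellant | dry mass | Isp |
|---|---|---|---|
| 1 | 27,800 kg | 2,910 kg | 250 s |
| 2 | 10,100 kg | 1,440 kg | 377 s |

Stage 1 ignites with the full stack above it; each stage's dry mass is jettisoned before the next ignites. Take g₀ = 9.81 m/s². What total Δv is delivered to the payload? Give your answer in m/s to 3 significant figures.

Ignition mass of stage 1 = 27,800+2,910 + 10,100+1,440 + 1,730 = 43,980 kg.
Stage 1: m₀ = 43,980 kg, m_f = 43,980 − 27,800 = 16,180 kg; Δv = 250×9.81×ln(2.718) = 2452.5×1.0000 ≈ 2452 m/s.
Stage 2: m₀ = 13,270 kg, m_f = 13,270 − 10,100 = 3,170 kg; Δv = 377×9.81×ln(4.186) = 3698.4×1.4318 ≈ 5295 m/s.
Total Δv = 2452 + 5295 = 7747 m/s.

Δv ≈ 7750 m/s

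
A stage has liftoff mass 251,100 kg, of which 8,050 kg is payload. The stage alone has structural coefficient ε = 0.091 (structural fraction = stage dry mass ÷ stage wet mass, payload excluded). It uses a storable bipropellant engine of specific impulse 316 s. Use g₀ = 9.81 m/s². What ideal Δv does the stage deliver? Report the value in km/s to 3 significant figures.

Δv ≈ 6.57 km/s

Stage wet mass = m₀ − payload = 251,100 − 8,050 = 243,050 kg.
Stage dry mass = ε × stage wet mass = 0.091 × 243,050 = 22,117.6 kg.
Burnout mass m_f = stage dry + payload = 22,117.6 + 8,050 = 30,167.6 kg.
v_e = Isp · g₀ = 316 × 9.81 = 3100.0 m/s.
Using Δv = v_e ln(m₀/m_f): Δv = v_e · ln(251,100/30,167.6) = 3100.0 × ln(8.323) = 3100.0 × 2.1191 ≈ 6569 m/s.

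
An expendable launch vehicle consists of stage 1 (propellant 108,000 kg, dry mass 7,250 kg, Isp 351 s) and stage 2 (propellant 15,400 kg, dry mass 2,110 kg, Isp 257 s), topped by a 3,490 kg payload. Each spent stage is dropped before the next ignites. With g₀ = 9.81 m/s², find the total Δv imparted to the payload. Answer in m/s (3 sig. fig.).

Ignition mass of stage 1 = 108,000+7,250 + 15,400+2,110 + 3,490 = 136,250 kg.
Stage 1: m₀ = 136,250 kg, m_f = 136,250 − 108,000 = 28,250 kg; Δv = 351×9.81×ln(4.823) = 3443.3×1.5734 ≈ 5418 m/s.
Stage 2: m₀ = 21,000 kg, m_f = 21,000 − 15,400 = 5,600 kg; Δv = 257×9.81×ln(3.75) = 2521.2×1.3218 ≈ 3332 m/s.
Total Δv = 5418 + 3332 = 8750 m/s.

Δv ≈ 8750 m/s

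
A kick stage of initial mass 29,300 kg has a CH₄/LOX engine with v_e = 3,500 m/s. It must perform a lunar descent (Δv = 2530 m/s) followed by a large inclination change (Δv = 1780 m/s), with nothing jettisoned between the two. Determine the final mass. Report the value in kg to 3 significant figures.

final mass ≈ 8550 kg

After the first burn: m = 29300 × exp(−2530/3500.0) = 29300 × 0.48536 = 14,221 kg.
After the second burn: m = 14,221 × exp(−1780/3500.0) = 14,221 × 0.60135 = 8,551.8 kg.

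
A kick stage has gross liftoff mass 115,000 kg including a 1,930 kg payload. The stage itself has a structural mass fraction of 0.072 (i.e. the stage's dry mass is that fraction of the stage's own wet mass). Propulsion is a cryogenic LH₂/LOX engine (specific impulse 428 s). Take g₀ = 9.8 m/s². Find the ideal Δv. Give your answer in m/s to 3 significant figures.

Δv ≈ 10200 m/s

Stage wet mass = m₀ − payload = 115,000 − 1,930 = 113,070 kg.
Stage dry mass = ε × stage wet mass = 0.072 × 113,070 = 8,141.04 kg.
Burnout mass m_f = stage dry + payload = 8,141.04 + 1,930 = 10,071.04 kg.
v_e = Isp · g₀ = 428 × 9.8 = 4194.4 m/s.
Δv = v_e · ln(115,000/10,071.04) = 4194.4 × ln(11.42) = 4194.4 × 2.4353 ≈ 10214 m/s.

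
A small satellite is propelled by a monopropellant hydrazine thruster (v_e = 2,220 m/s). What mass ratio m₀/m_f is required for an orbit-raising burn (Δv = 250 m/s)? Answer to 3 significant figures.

mass ratio ≈ 1.12

By the Tsiolkovsky rocket equation, m₀/m_f = exp(Δv / v_e) = exp(250 / 2220.0) = exp(0.1126) = 1.1192.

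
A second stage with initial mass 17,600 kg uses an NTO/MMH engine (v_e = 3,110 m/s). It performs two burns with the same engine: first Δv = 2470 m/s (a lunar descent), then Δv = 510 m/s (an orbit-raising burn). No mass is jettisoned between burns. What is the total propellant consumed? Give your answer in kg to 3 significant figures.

total propellant consumed ≈ 10800 kg

After the first burn: m = 17600 × exp(−2470/3110.0) = 17600 × 0.45194 = 7,954.14 kg.
After the second burn: m = 7,954.14 × exp(−510/3110.0) = 7,954.14 × 0.84875 = 6,751.08 kg.
Total propellant = m₀ − m_final = 17600 − 6,751.08 = 10,848.92 kg.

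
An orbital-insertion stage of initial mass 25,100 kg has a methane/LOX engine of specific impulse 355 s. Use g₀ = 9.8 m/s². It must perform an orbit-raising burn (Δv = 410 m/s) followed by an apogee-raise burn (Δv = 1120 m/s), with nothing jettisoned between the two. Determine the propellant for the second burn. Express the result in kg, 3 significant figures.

propellant for the second burn ≈ 6140 kg

v_e = Isp · g₀ = 355 × 9.8 = 3479.0 m/s.
After the first burn: m = 25100 × exp(−410/3479.0) = 25100 × 0.88883 = 22,309.6 kg.
After the second burn: m = 22,309.6 × exp(−1120/3479.0) = 22,309.6 × 0.72475 = 16,168.9 kg.
Second-burn propellant = 22,309.6 − 16,168.9 = 6,140.7 kg.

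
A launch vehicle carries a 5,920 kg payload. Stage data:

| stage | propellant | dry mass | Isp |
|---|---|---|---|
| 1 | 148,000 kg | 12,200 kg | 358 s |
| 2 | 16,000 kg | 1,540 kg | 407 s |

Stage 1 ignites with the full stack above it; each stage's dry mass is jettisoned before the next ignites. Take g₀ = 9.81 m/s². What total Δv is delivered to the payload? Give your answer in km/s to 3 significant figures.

Ignition mass of stage 1 = 148,000+12,200 + 16,000+1,540 + 5,920 = 183,660 kg.
Stage 1: m₀ = 183,660 kg, m_f = 183,660 − 148,000 = 35,660 kg; Δv = 358×9.81×ln(5.15) = 3512.0×1.6391 ≈ 5756 m/s.
Stage 2: m₀ = 23,460 kg, m_f = 23,460 − 16,000 = 7,460 kg; Δv = 407×9.81×ln(3.145) = 3992.7×1.1457 ≈ 4575 m/s.
Total Δv = 5756 + 4575 = 10331 m/s.

Δv ≈ 10.3 km/s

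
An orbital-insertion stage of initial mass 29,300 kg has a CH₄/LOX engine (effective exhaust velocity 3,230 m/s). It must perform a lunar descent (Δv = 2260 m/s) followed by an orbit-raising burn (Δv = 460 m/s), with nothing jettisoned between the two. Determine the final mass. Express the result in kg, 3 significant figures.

final mass ≈ 12600 kg

After the first burn: m = 29300 × exp(−2260/3230.0) = 29300 × 0.49674 = 14,554.5 kg.
After the second burn: m = 14,554.5 × exp(−460/3230.0) = 14,554.5 × 0.86726 = 12,622.5 kg.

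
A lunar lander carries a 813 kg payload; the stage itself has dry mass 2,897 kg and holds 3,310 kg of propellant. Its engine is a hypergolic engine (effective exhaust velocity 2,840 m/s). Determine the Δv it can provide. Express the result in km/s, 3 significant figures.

Δv ≈ 1.81 km/s

m₀ = payload + dry + propellant = 813 + 2,897 + 3,310 = 7,020 kg.
m_f = payload + dry = 813 + 2,897 = 3,710 kg.
Rocket equation: Δv = v_e · ln(m₀/m_f) = 2840.0 × ln(1.892) = 2840.0 × 0.6377 ≈ 1811.2 m/s.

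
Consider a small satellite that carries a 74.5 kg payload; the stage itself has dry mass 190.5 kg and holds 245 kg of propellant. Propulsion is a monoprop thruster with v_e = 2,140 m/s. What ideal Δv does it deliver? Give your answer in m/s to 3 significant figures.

m₀ = payload + dry + propellant = 74.5 + 190.5 + 245 = 510 kg.
m_f = payload + dry = 74.5 + 190.5 = 265 kg.
Δv = v_e · ln(m₀/m_f) = 2140.0 × ln(1.925) = 2140.0 × 0.6547 ≈ 1401.0 m/s.

Δv ≈ 1400 m/s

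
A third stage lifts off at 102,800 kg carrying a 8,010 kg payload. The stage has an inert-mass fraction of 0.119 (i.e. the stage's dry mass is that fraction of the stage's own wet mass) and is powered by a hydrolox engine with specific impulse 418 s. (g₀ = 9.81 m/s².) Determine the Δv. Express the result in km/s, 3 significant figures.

Stage wet mass = m₀ − payload = 102,800 − 8,010 = 94,790 kg.
Stage dry mass = ε × stage wet mass = 0.119 × 94,790 = 11,280 kg.
Burnout mass m_f = stage dry + payload = 11,280 + 8,010 = 19,290 kg.
v_e = Isp · g₀ = 418 × 9.81 = 4100.6 m/s.
From the ideal rocket equation, Δv = v_e · ln(102,800/19,290) = 4100.6 × ln(5.329) = 4100.6 × 1.6732 ≈ 6861 m/s.

Δv ≈ 6.86 km/s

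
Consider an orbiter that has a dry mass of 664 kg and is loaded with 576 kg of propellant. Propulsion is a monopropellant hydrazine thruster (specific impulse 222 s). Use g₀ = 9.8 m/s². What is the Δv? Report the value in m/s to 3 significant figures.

v_e = Isp · g₀ = 222 × 9.8 = 2175.6 m/s.
m₀ = m_dry + m_prop = 664 + 576 = 1,240 kg.
Rocket equation: Δv = v_e · ln(m₀/m_f) = 2175.6 × ln(1.867) = 2175.6 × 0.6246 ≈ 1358.8 m/s.

Δv ≈ 1360 m/s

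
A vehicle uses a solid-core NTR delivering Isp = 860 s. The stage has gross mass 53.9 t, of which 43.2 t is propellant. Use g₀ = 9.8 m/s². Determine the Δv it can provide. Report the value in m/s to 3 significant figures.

Δv ≈ 13600 m/s

v_e = Isp · g₀ = 860 × 9.8 = 8428.0 m/s.
m_f = m₀ − m_prop = 53.9 − 43.2 = 10.7 t.
By the Tsiolkovsky rocket equation, Δv = v_e · ln(m₀/m_f) = 8428.0 × ln(5.037) = 8428.0 × 1.6169 ≈ 13627.1 m/s.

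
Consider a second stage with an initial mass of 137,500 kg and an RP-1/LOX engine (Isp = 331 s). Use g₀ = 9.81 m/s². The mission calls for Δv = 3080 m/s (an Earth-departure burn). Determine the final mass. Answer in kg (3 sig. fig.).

v_e = Isp · g₀ = 331 × 9.81 = 3247.1 m/s.
Rocket equation: m₀/m_f = exp(Δv / v_e) = exp(3080 / 3247.1) = exp(0.9485) = 2.5819.
m_f = m₀ / 2.5819 = 137,500 / 2.5819 = 53,255.4 kg.

final mass ≈ 53300 kg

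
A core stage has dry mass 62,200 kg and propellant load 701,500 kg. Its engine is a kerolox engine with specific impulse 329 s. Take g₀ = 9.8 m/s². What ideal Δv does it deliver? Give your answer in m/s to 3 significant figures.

Δv ≈ 8090 m/s

v_e = Isp · g₀ = 329 × 9.8 = 3224.2 m/s.
m₀ = m_dry + m_prop = 62,200 + 701,500 = 763,700 kg.
By the Tsiolkovsky rocket equation, Δv = v_e · ln(m₀/m_f) = 3224.2 × ln(12.28) = 3224.2 × 2.5078 ≈ 8085.7 m/s.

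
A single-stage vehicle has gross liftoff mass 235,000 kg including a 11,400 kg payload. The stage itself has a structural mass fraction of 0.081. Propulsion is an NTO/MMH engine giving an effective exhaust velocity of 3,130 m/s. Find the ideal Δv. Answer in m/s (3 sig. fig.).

Stage wet mass = m₀ − payload = 235,000 − 11,400 = 223,600 kg.
Stage dry mass = ε × stage wet mass = 0.081 × 223,600 = 18,111.6 kg.
Burnout mass m_f = stage dry + payload = 18,111.6 + 11,400 = 29,511.6 kg.
Δv = v_e · ln(235,000/29,511.6) = 3130.0 × ln(7.963) = 3130.0 × 2.0748 ≈ 6494 m/s.

Δv ≈ 6490 m/s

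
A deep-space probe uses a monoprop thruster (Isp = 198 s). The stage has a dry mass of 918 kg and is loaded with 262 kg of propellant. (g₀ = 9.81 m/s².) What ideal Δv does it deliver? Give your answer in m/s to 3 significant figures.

v_e = Isp · g₀ = 198 × 9.81 = 1942.4 m/s.
m₀ = m_dry + m_prop = 918 + 262 = 1,180 kg.
Δv = v_e · ln(m₀/m_f) = 1942.4 × ln(1.285) = 1942.4 × 0.2511 ≈ 487.7 m/s.

Δv ≈ 488 m/s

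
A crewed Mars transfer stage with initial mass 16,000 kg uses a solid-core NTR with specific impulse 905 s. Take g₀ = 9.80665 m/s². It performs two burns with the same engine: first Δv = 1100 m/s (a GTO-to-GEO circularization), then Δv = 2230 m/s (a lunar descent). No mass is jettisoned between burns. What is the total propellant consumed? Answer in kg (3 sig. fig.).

total propellant consumed ≈ 5010 kg

v_e = Isp · g₀ = 905 × 9.80665 = 8875.0 m/s.
After the first burn: m = 16000 × exp(−1100/8875.0) = 16000 × 0.88343 = 14,134.9 kg.
After the second burn: m = 14,134.9 × exp(−2230/8875.0) = 14,134.9 × 0.77781 = 10,994.3 kg.
Total propellant = m₀ − m_final = 16000 − 10,994.3 = 5,005.7 kg.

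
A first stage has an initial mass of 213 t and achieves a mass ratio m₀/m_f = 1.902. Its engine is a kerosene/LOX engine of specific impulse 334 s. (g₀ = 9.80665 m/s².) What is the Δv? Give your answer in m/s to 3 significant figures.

v_e = Isp · g₀ = 334 × 9.80665 = 3275.4 m/s.
Using Δv = v_e ln(m₀/m_f): Δv = v_e · ln(1.902) = 3275.4 × 0.6429 ≈ 2105.8 m/s.

Δv ≈ 2110 m/s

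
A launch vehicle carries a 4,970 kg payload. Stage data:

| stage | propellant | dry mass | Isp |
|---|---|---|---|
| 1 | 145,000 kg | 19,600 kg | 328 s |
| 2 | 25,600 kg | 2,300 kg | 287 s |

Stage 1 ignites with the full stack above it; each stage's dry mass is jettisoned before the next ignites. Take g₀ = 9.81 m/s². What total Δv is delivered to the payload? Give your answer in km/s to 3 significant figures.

Ignition mass of stage 1 = 145,000+19,600 + 25,600+2,300 + 4,970 = 197,470 kg.
Stage 1: m₀ = 197,470 kg, m_f = 197,470 − 145,000 = 52,470 kg; Δv = 328×9.81×ln(3.763) = 3217.7×1.3253 ≈ 4265 m/s.
Stage 2: m₀ = 32,870 kg, m_f = 32,870 − 25,600 = 7,270 kg; Δv = 287×9.81×ln(4.521) = 2815.5×1.5088 ≈ 4248 m/s.
Total Δv = 4265 + 4248 = 8513 m/s.

Δv ≈ 8.51 km/s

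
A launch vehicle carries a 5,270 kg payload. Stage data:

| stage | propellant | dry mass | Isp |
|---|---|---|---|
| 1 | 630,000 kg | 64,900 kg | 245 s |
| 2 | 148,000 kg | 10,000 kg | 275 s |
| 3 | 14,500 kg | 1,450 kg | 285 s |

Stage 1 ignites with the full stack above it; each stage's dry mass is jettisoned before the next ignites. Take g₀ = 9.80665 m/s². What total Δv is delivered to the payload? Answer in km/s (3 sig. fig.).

Ignition mass of stage 1 = 630,000+64,900 + 148,000+10,000 + 14,500+1,450 + 5,270 = 874,120 kg.
Stage 1: m₀ = 874,120 kg, m_f = 874,120 − 630,000 = 244,120 kg; Δv = 245×9.80665×ln(3.581) = 2402.6×1.2756 ≈ 3065 m/s.
Stage 2: m₀ = 179,220 kg, m_f = 179,220 − 148,000 = 31,220 kg; Δv = 275×9.80665×ln(5.741) = 2696.8×1.7476 ≈ 4713 m/s.
Stage 3: m₀ = 21,220 kg, m_f = 21,220 − 14,500 = 6,720 kg; Δv = 285×9.80665×ln(3.158) = 2794.9×1.1499 ≈ 3214 m/s.
Total Δv = 3065 + 4713 + 3214 = 10992 m/s.

Δv ≈ 11.0 km/s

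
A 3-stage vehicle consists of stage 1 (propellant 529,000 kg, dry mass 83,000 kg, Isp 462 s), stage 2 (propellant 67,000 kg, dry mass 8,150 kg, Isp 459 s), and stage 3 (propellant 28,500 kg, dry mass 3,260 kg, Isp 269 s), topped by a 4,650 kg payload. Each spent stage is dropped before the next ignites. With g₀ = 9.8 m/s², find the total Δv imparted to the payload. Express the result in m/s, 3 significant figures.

Ignition mass of stage 1 = 529,000+83,000 + 67,000+8,150 + 28,500+3,260 + 4,650 = 723,560 kg.
Stage 1: m₀ = 723,560 kg, m_f = 723,560 − 529,000 = 194,560 kg; Δv = 462×9.8×ln(3.719) = 4527.6×1.3134 ≈ 5947 m/s.
Stage 2: m₀ = 111,560 kg, m_f = 111,560 − 67,000 = 44,560 kg; Δv = 459×9.8×ln(2.504) = 4498.2×0.9177 ≈ 4128 m/s.
Stage 3: m₀ = 36,410 kg, m_f = 36,410 − 28,500 = 7,910 kg; Δv = 269×9.8×ln(4.603) = 2636.2×1.5267 ≈ 4025 m/s.
Total Δv = 5947 + 4128 + 4025 = 14100 m/s.

Δv ≈ 14100 m/s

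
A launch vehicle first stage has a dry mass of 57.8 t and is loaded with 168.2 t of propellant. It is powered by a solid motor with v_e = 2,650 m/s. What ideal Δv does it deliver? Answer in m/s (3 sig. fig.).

Δv ≈ 3610 m/s

m₀ = m_dry + m_prop = 57.8 + 168.2 = 226 t.
From the ideal rocket equation, Δv = v_e · ln(m₀/m_f) = 2650.0 × ln(3.91) = 2650.0 × 1.3635 ≈ 3613.4 m/s.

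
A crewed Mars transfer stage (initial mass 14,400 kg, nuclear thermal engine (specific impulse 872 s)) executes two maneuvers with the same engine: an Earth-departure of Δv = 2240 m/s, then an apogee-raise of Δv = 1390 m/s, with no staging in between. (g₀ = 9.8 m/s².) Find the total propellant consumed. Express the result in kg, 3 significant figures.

total propellant consumed ≈ 4980 kg

v_e = Isp · g₀ = 872 × 9.8 = 8545.6 m/s.
After the first burn: m = 14400 × exp(−2240/8545.6) = 14400 × 0.76942 = 11,079.6 kg.
After the second burn: m = 11,079.6 × exp(−1390/8545.6) = 11,079.6 × 0.84988 = 9,416.33 kg.
Total propellant = m₀ − m_final = 14400 − 9,416.33 = 4,983.67 kg.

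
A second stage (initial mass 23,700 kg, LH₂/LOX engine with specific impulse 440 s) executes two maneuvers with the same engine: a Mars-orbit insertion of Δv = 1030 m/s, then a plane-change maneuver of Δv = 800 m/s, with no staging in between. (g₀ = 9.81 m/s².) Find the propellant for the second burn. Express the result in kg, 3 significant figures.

v_e = Isp · g₀ = 440 × 9.81 = 4316.4 m/s.
After the first burn: m = 23700 × exp(−1030/4316.4) = 23700 × 0.78771 = 18,668.7 kg.
After the second burn: m = 18,668.7 × exp(−800/4316.4) = 18,668.7 × 0.83082 = 15,510.3 kg.
Second-burn propellant = 18,668.7 − 15,510.3 = 3,158.4 kg.

propellant for the second burn ≈ 3160 kg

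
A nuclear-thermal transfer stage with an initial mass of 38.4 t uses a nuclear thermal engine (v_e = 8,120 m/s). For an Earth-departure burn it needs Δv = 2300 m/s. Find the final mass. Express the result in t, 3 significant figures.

m₀/m_f = exp(Δv / v_e) = exp(2300 / 8120.0) = exp(0.2833) = 1.3274.
m_f = m₀ / 1.3274 = 38.4 / 1.3274 = 28.9287 t.

final mass ≈ 28.9 t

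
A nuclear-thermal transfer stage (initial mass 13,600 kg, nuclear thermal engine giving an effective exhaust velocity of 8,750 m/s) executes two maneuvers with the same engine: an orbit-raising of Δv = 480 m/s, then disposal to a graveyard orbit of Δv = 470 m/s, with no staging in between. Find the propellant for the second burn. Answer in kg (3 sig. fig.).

propellant for the second burn ≈ 673 kg

After the first burn: m = 13600 × exp(−480/8750.0) = 13600 × 0.94662 = 12,874 kg.
After the second burn: m = 12,874 × exp(−470/8750.0) = 12,874 × 0.94770 = 12,200.7 kg.
Second-burn propellant = 12,874 − 12,200.7 = 673.3 kg.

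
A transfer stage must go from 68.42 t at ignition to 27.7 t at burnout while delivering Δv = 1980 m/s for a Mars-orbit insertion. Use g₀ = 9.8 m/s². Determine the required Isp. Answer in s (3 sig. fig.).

Isp ≈ 223 s

ln(m₀/m_f) = ln(68420/27700) = ln(2.47) = 0.9042.
By the Tsiolkovsky rocket equation, v_e = Δv / ln(m₀/m_f) = 1980 / 0.9042 = 2189.7 m/s.
Isp = v_e / g₀ = 2189.7 / 9.8 = 223.4 s.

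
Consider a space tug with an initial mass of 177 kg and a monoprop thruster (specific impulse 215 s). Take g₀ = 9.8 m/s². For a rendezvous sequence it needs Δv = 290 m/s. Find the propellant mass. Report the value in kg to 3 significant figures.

propellant mass ≈ 22.8 kg

v_e = Isp · g₀ = 215 × 9.8 = 2107.0 m/s.
From the ideal rocket equation, m₀/m_f = exp(Δv / v_e) = exp(290 / 2107.0) = exp(0.1376) = 1.1476.
m_f = 177 / 1.1476 = 154.235 kg, so propellant = m₀ − m_f = 177 − 154.235 = 22.765 kg.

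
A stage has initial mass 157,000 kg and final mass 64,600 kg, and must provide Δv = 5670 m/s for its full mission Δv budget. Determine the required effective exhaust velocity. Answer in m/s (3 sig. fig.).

ln(m₀/m_f) = ln(157000/64600) = ln(2.43) = 0.8880.
Using Δv = v_e ln(m₀/m_f): v_e = Δv / ln(m₀/m_f) = 5670 / 0.8880 = 6384.9 m/s.

v_e ≈ 6380 m/s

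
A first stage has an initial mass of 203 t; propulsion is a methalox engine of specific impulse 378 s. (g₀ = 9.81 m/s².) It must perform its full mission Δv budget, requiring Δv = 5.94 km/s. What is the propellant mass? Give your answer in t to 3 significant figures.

v_e = Isp · g₀ = 378 × 9.81 = 3708.2 m/s.
m₀/m_f = exp(Δv / v_e) = exp(5940 / 3708.2) = exp(1.6019) = 4.9623.
m_f = 203 / 4.9623 = 40.9084 t, so propellant = m₀ − m_f = 203 − 40.9084 = 162.0916 t.

propellant mass ≈ 162 t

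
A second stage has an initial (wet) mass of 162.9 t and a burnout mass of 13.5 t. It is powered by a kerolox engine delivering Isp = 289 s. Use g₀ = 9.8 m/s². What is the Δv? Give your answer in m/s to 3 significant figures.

v_e = Isp · g₀ = 289 × 9.8 = 2832.2 m/s.
Δv = v_e · ln(m₀/m_f) = 2832.2 × ln(12.07) = 2832.2 × 2.4904 ≈ 7053.4 m/s.

Δv ≈ 7050 m/s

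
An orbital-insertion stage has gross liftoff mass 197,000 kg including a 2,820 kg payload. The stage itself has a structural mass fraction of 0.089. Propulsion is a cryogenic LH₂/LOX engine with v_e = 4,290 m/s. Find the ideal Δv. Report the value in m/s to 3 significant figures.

Δv ≈ 9790 m/s

Stage wet mass = m₀ − payload = 197,000 − 2,820 = 194,180 kg.
Stage dry mass = ε × stage wet mass = 0.089 × 194,180 = 17,282 kg.
Burnout mass m_f = stage dry + payload = 17,282 + 2,820 = 20,102 kg.
Using Δv = v_e ln(m₀/m_f): Δv = v_e · ln(197,000/20,102) = 4290.0 × ln(9.8) = 4290.0 × 2.2824 ≈ 9791 m/s.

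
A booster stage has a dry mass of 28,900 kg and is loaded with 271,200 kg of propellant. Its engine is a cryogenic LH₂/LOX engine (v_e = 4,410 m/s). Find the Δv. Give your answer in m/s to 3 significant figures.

Δv ≈ 10300 m/s

m₀ = m_dry + m_prop = 28,900 + 271,200 = 300,100 kg.
Δv = v_e · ln(m₀/m_f) = 4410.0 × ln(10.38) = 4410.0 × 2.3403 ≈ 10320.6 m/s.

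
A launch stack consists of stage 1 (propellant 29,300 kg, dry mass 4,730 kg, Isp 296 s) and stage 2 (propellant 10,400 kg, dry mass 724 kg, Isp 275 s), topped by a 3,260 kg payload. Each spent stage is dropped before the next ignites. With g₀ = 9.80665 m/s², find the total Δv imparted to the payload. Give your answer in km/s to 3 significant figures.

Δv ≈ 6.16 km/s

Ignition mass of stage 1 = 29,300+4,730 + 10,400+724 + 3,260 = 48,414 kg.
Stage 1: m₀ = 48,414 kg, m_f = 48,414 − 29,300 = 19,114 kg; Δv = 296×9.80665×ln(2.533) = 2902.8×0.9294 ≈ 2698 m/s.
Stage 2: m₀ = 14,384 kg, m_f = 14,384 − 10,400 = 3,984 kg; Δv = 275×9.80665×ln(3.61) = 2696.8×1.2838 ≈ 3462 m/s.
Total Δv = 2698 + 3462 = 6160 m/s.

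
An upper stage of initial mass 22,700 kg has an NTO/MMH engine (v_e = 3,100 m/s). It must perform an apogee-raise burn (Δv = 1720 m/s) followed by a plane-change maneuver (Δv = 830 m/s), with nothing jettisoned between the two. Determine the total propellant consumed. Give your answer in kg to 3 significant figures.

After the first burn: m = 22700 × exp(−1720/3100.0) = 22700 × 0.57416 = 13,033.4 kg.
After the second burn: m = 13,033.4 × exp(−830/3100.0) = 13,033.4 × 0.76511 = 9,971.98 kg.
Total propellant = m₀ − m_final = 22700 − 9,971.98 = 12,728.02 kg.

total propellant consumed ≈ 12700 kg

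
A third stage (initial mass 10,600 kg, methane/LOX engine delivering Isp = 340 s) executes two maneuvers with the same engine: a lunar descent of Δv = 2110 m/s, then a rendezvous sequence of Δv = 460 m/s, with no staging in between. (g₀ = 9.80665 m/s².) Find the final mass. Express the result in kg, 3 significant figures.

v_e = Isp · g₀ = 340 × 9.80665 = 3334.3 m/s.
After the first burn: m = 10600 × exp(−2110/3334.3) = 10600 × 0.53109 = 5,629.55 kg.
After the second burn: m = 5,629.55 × exp(−460/3334.3) = 5,629.55 × 0.87113 = 4,904.07 kg.

final mass ≈ 4900 kg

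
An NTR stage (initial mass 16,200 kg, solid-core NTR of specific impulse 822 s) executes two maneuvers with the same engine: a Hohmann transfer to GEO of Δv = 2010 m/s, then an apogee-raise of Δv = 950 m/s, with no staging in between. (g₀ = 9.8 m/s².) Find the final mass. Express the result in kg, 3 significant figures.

v_e = Isp · g₀ = 822 × 9.8 = 8055.6 m/s.
After the first burn: m = 16200 × exp(−2010/8055.6) = 16200 × 0.77918 = 12,622.7 kg.
After the second burn: m = 12,622.7 × exp(−950/8055.6) = 12,622.7 × 0.88876 = 11,218.6 kg.

final mass ≈ 11200 kg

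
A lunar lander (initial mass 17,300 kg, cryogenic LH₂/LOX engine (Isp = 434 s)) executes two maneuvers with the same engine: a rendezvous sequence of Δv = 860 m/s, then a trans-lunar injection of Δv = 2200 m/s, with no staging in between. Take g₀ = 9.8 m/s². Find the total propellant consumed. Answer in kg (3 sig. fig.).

v_e = Isp · g₀ = 434 × 9.8 = 4253.2 m/s.
After the first burn: m = 17300 × exp(−860/4253.2) = 17300 × 0.81693 = 14,132.9 kg.
After the second burn: m = 14,132.9 × exp(−2200/4253.2) = 14,132.9 × 0.59615 = 8,425.33 kg.
Total propellant = m₀ − m_final = 17300 − 8,425.33 = 8,874.67 kg.

total propellant consumed ≈ 8870 kg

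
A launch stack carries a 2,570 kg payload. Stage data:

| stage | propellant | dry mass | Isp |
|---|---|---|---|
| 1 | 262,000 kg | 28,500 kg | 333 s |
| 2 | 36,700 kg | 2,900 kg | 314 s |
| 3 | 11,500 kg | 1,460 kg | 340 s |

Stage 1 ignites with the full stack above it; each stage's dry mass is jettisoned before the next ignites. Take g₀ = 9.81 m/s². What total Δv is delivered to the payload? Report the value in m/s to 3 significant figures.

Ignition mass of stage 1 = 262,000+28,500 + 36,700+2,900 + 11,500+1,460 + 2,570 = 345,630 kg.
Stage 1: m₀ = 345,630 kg, m_f = 345,630 − 262,000 = 83,630 kg; Δv = 333×9.81×ln(4.133) = 3266.7×1.4190 ≈ 4635 m/s.
Stage 2: m₀ = 55,130 kg, m_f = 55,130 − 36,700 = 18,430 kg; Δv = 314×9.81×ln(2.991) = 3080.3×1.0957 ≈ 3375 m/s.
Stage 3: m₀ = 15,530 kg, m_f = 15,530 − 11,500 = 4,030 kg; Δv = 340×9.81×ln(3.854) = 3335.4×1.3490 ≈ 4499 m/s.
Total Δv = 4635 + 3375 + 4499 = 12509 m/s.

Δv ≈ 12500 m/s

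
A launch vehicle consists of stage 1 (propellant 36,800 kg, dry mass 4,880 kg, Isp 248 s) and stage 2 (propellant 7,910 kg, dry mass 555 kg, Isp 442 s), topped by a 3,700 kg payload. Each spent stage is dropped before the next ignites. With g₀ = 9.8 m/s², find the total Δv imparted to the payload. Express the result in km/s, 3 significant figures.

Ignition mass of stage 1 = 36,800+4,880 + 7,910+555 + 3,700 = 53,845 kg.
Stage 1: m₀ = 53,845 kg, m_f = 53,845 − 36,800 = 17,045 kg; Δv = 248×9.8×ln(3.159) = 2430.4×1.1503 ≈ 2796 m/s.
Stage 2: m₀ = 12,165 kg, m_f = 12,165 − 7,910 = 4,255 kg; Δv = 442×9.8×ln(2.859) = 4331.6×1.0505 ≈ 4550 m/s.
Total Δv = 2796 + 4550 = 7346 m/s.

Δv ≈ 7.35 km/s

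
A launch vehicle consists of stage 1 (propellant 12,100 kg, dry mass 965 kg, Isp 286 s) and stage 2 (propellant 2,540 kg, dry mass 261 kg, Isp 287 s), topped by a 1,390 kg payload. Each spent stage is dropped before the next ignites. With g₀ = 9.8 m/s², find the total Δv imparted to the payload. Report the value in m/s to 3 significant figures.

Δv ≈ 6010 m/s

Ignition mass of stage 1 = 12,100+965 + 2,540+261 + 1,390 = 17,256 kg.
Stage 1: m₀ = 17,256 kg, m_f = 17,256 − 12,100 = 5,156 kg; Δv = 286×9.8×ln(3.347) = 2802.8×1.2080 ≈ 3386 m/s.
Stage 2: m₀ = 4,191 kg, m_f = 4,191 − 2,540 = 1,651 kg; Δv = 287×9.8×ln(2.538) = 2812.6×0.9316 ≈ 2620 m/s.
Total Δv = 3386 + 2620 = 6006 m/s.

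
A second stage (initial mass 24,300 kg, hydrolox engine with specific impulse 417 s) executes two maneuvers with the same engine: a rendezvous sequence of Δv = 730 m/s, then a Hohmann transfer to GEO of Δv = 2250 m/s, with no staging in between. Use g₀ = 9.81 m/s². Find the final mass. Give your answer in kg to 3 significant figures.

v_e = Isp · g₀ = 417 × 9.81 = 4090.8 m/s.
After the first burn: m = 24300 × exp(−730/4090.8) = 24300 × 0.83657 = 20,328.7 kg.
After the second burn: m = 20,328.7 × exp(−2250/4090.8) = 20,328.7 × 0.57694 = 11,728.4 kg.

final mass ≈ 11700 kg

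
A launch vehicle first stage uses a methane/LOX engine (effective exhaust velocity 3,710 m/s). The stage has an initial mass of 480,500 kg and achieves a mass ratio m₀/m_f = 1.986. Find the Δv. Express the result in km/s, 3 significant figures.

Δv ≈ 2.55 km/s

Using Δv = v_e ln(m₀/m_f): Δv = v_e · ln(1.986) = 3710.0 × 0.6861 ≈ 2545.5 m/s.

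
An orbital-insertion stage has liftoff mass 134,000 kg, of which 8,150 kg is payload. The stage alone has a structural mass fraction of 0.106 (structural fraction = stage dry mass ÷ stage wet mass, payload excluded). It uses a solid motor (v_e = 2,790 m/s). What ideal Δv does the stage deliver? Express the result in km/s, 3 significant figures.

Δv ≈ 5.11 km/s

Stage wet mass = m₀ − payload = 134,000 − 8,150 = 125,850 kg.
Stage dry mass = ε × stage wet mass = 0.106 × 125,850 = 13,340.1 kg.
Burnout mass m_f = stage dry + payload = 13,340.1 + 8,150 = 21,490.1 kg.
By the Tsiolkovsky rocket equation, Δv = v_e · ln(134,000/21,490.1) = 2790.0 × ln(6.235) = 2790.0 × 1.8302 ≈ 5106 m/s.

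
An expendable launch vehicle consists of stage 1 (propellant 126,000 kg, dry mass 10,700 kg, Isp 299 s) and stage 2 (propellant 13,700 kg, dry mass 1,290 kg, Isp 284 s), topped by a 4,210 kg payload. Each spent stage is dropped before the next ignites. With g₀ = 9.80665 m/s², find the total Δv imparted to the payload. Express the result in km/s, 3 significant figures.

Δv ≈ 8.32 km/s

Ignition mass of stage 1 = 126,000+10,700 + 13,700+1,290 + 4,210 = 155,900 kg.
Stage 1: m₀ = 155,900 kg, m_f = 155,900 − 126,000 = 29,900 kg; Δv = 299×9.80665×ln(5.214) = 2932.2×1.6514 ≈ 4842 m/s.
Stage 2: m₀ = 19,200 kg, m_f = 19,200 − 13,700 = 5,500 kg; Δv = 284×9.80665×ln(3.491) = 2785.1×1.2502 ≈ 3482 m/s.
Total Δv = 4842 + 3482 = 8324 m/s.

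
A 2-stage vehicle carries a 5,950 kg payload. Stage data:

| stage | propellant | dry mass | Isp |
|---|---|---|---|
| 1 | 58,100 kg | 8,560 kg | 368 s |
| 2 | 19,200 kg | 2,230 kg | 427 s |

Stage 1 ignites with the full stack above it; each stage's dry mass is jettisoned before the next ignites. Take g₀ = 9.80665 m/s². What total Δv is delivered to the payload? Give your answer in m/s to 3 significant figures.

Δv ≈ 8530 m/s

Ignition mass of stage 1 = 58,100+8,560 + 19,200+2,230 + 5,950 = 94,040 kg.
Stage 1: m₀ = 94,040 kg, m_f = 94,040 − 58,100 = 35,940 kg; Δv = 368×9.80665×ln(2.617) = 3608.8×0.9619 ≈ 3471 m/s.
Stage 2: m₀ = 27,380 kg, m_f = 27,380 − 19,200 = 8,180 kg; Δv = 427×9.80665×ln(3.347) = 4187.4×1.2081 ≈ 5059 m/s.
Total Δv = 3471 + 5059 = 8530 m/s.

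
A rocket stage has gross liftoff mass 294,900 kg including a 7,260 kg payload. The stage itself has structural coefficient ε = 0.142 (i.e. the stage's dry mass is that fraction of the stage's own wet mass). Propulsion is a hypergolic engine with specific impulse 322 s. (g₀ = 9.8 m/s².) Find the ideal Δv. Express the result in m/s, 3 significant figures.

Δv ≈ 5720 m/s

Stage wet mass = m₀ − payload = 294,900 − 7,260 = 287,640 kg.
Stage dry mass = ε × stage wet mass = 0.142 × 287,640 = 40,844.9 kg.
Burnout mass m_f = stage dry + payload = 40,844.9 + 7,260 = 48,104.9 kg.
v_e = Isp · g₀ = 322 × 9.8 = 3155.6 m/s.
Rocket equation: Δv = v_e · ln(294,900/48,104.9) = 3155.6 × ln(6.13) = 3155.6 × 1.8133 ≈ 5722 m/s.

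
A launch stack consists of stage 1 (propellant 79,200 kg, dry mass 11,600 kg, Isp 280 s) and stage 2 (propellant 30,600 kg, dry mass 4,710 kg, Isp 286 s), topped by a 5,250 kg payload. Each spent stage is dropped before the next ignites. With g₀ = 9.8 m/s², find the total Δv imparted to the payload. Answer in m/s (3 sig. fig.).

Ignition mass of stage 1 = 79,200+11,600 + 30,600+4,710 + 5,250 = 131,360 kg.
Stage 1: m₀ = 131,360 kg, m_f = 131,360 − 79,200 = 52,160 kg; Δv = 280×9.8×ln(2.518) = 2744.0×0.9236 ≈ 2534 m/s.
Stage 2: m₀ = 40,560 kg, m_f = 40,560 − 30,600 = 9,960 kg; Δv = 286×9.8×ln(4.072) = 2802.8×1.4042 ≈ 3936 m/s.
Total Δv = 2534 + 3936 = 6470 m/s.

Δv ≈ 6470 m/s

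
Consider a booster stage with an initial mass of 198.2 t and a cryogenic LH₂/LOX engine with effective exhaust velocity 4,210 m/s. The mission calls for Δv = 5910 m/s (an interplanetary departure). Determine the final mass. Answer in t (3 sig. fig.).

Rocket equation: m₀/m_f = exp(Δv / v_e) = exp(5910 / 4210.0) = exp(1.4038) = 4.0706.
m_f = m₀ / 4.0706 = 198.2 / 4.0706 = 48.6906 t.

final mass ≈ 48.7 t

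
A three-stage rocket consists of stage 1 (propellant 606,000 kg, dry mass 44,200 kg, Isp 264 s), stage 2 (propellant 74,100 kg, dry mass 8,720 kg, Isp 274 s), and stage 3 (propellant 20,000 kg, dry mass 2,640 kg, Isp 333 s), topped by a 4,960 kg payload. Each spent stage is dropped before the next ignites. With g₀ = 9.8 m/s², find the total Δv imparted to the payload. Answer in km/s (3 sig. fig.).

Δv ≈ 11.3 km/s

Ignition mass of stage 1 = 606,000+44,200 + 74,100+8,720 + 20,000+2,640 + 4,960 = 760,620 kg.
Stage 1: m₀ = 760,620 kg, m_f = 760,620 − 606,000 = 154,620 kg; Δv = 264×9.8×ln(4.919) = 2587.2×1.5932 ≈ 4122 m/s.
Stage 2: m₀ = 110,420 kg, m_f = 110,420 − 74,100 = 36,320 kg; Δv = 274×9.8×ln(3.04) = 2685.2×1.1119 ≈ 2986 m/s.
Stage 3: m₀ = 27,600 kg, m_f = 27,600 − 20,000 = 7,600 kg; Δv = 333×9.8×ln(3.632) = 3263.4×1.2897 ≈ 4209 m/s.
Total Δv = 4122 + 2986 + 4209 = 11317 m/s.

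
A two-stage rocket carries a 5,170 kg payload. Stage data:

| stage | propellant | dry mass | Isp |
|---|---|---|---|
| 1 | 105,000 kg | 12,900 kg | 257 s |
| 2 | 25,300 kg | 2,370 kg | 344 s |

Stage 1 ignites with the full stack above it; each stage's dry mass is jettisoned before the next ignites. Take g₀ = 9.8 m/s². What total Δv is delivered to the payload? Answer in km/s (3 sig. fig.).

Ignition mass of stage 1 = 105,000+12,900 + 25,300+2,370 + 5,170 = 150,740 kg.
Stage 1: m₀ = 150,740 kg, m_f = 150,740 − 105,000 = 45,740 kg; Δv = 257×9.8×ln(3.296) = 2518.6×1.1926 ≈ 3004 m/s.
Stage 2: m₀ = 32,840 kg, m_f = 32,840 − 25,300 = 7,540 kg; Δv = 344×9.8×ln(4.355) = 3371.2×1.4714 ≈ 4960 m/s.
Total Δv = 3004 + 4960 = 7964 m/s.

Δv ≈ 7.96 km/s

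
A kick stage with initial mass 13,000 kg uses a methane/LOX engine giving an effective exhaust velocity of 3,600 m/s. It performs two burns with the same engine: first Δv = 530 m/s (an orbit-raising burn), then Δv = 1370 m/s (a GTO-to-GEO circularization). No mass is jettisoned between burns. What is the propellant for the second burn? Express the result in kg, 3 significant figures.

propellant for the second burn ≈ 3550 kg

After the first burn: m = 13000 × exp(−530/3600.0) = 13000 × 0.86310 = 11,220.3 kg.
After the second burn: m = 11,220.3 × exp(−1370/3600.0) = 11,220.3 × 0.68348 = 7,668.85 kg.
Second-burn propellant = 11,220.3 − 7,668.85 = 3,551.45 kg.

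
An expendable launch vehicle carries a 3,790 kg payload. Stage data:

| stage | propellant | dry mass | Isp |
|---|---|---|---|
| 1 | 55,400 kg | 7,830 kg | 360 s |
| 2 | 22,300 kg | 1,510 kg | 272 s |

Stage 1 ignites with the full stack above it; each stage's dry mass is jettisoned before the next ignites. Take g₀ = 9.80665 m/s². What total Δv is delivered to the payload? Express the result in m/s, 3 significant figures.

Ignition mass of stage 1 = 55,400+7,830 + 22,300+1,510 + 3,790 = 90,830 kg.
Stage 1: m₀ = 90,830 kg, m_f = 90,830 − 55,400 = 35,430 kg; Δv = 360×9.80665×ln(2.564) = 3530.4×0.9414 ≈ 3324 m/s.
Stage 2: m₀ = 27,600 kg, m_f = 27,600 − 22,300 = 5,300 kg; Δv = 272×9.80665×ln(5.208) = 2667.4×1.6501 ≈ 4402 m/s.
Total Δv = 3324 + 4402 = 7726 m/s.

Δv ≈ 7730 m/s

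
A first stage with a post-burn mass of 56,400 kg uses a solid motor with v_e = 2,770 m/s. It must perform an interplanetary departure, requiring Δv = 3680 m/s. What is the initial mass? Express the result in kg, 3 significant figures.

m₀/m_f = exp(Δv / v_e) = exp(3680 / 2770.0) = exp(1.3285) = 3.7755.
m₀ = m_f × 3.7755 = 56,400 × 3.7755 = 212,938 kg.

initial mass ≈ 213000 kg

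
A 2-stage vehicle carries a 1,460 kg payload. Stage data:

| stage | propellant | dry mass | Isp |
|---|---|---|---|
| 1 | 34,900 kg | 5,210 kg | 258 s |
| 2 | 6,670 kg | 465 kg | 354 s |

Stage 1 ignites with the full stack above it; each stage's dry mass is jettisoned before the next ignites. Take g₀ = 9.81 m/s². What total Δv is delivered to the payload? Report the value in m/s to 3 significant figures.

Ignition mass of stage 1 = 34,900+5,210 + 6,670+465 + 1,460 = 48,705 kg.
Stage 1: m₀ = 48,705 kg, m_f = 48,705 − 34,900 = 13,805 kg; Δv = 258×9.81×ln(3.528) = 2531.0×1.2608 ≈ 3191 m/s.
Stage 2: m₀ = 8,595 kg, m_f = 8,595 − 6,670 = 1,925 kg; Δv = 354×9.81×ln(4.465) = 3472.7×1.4963 ≈ 5196 m/s.
Total Δv = 3191 + 5196 = 8387 m/s.

Δv ≈ 8390 m/s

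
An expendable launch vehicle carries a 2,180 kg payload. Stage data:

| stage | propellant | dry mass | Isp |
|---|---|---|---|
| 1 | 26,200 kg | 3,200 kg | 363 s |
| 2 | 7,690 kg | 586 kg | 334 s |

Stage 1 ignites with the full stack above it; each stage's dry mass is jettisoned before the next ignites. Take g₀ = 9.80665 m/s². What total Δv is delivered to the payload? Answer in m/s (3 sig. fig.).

Δv ≈ 8170 m/s

Ignition mass of stage 1 = 26,200+3,200 + 7,690+586 + 2,180 = 39,856 kg.
Stage 1: m₀ = 39,856 kg, m_f = 39,856 − 26,200 = 13,656 kg; Δv = 363×9.80665×ln(2.919) = 3559.8×1.0711 ≈ 3813 m/s.
Stage 2: m₀ = 10,456 kg, m_f = 10,456 − 7,690 = 2,766 kg; Δv = 334×9.80665×ln(3.78) = 3275.4×1.3298 ≈ 4356 m/s.
Total Δv = 3813 + 4356 = 8169 m/s.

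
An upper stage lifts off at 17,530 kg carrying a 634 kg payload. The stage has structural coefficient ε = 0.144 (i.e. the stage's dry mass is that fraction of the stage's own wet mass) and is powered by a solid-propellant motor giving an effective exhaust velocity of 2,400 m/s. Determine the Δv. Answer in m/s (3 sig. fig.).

Δv ≈ 4180 m/s

Stage wet mass = m₀ − payload = 17,530 − 634 = 16,896 kg.
Stage dry mass = ε × stage wet mass = 0.144 × 16,896 = 2,433.02 kg.
Burnout mass m_f = stage dry + payload = 2,433.02 + 634 = 3,067.02 kg.
From the ideal rocket equation, Δv = v_e · ln(17,530/3,067.02) = 2400.0 × ln(5.716) = 2400.0 × 1.7432 ≈ 4184 m/s.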